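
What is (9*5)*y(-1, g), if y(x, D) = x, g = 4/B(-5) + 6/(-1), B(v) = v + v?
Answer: -45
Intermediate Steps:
B(v) = 2*v
g = -32/5 (g = 4/((2*(-5))) + 6/(-1) = 4/(-10) + 6*(-1) = 4*(-1/10) - 6 = -2/5 - 6 = -32/5 ≈ -6.4000)
(9*5)*y(-1, g) = (9*5)*(-1) = 45*(-1) = -45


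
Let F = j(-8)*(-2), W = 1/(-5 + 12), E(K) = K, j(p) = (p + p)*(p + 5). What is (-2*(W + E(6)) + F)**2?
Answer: 574564/49 ≈ 11726.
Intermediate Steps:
j(p) = 2*p*(5 + p) (j(p) = (2*p)*(5 + p) = 2*p*(5 + p))
W = 1/7 ≈ 0.14286
F = -96 (F = (2*(-8)*(5 - 8))*(-2) = (2*(-8)*(-3))*(-2) = 48*(-2) = -96)
(-2*(W + E(6)) + F)**2 = (-2*(1/7 + 6) - 96)**2 = (-2*43/7 - 96)**2 = (-86/7 - 96)**2 = (-758/7)**2 = 574564/49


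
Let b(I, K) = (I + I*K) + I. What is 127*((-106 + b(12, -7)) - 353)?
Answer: -65913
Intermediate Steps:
b(I, K) = 2*I + I*K
127*((-106 + b(12, -7)) - 353) = 127*((-106 + 12*(2 - 7)) - 353) = 127*((-106 + 12*(-5)) - 353) = 127*((-106 - 60) - 353) = 127*(-166 - 353) = 127*(-519) = -65913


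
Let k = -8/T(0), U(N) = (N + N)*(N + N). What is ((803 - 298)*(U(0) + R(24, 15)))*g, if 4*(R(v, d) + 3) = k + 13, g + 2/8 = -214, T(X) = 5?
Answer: 259671/16 ≈ 16229.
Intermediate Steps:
U(N) = 4*N**2 (U(N) = (2*N)*(2*N) = 4*N**2)
g = -857/4 (g = -1/4 - 214 = -857/4 ≈ -214.25)
k = -8/5 ≈ -1.6000
R(v, d) = -3/20 (R(v, d) = -3 + (-8/5 + 13)/4 = -3 + (1/4)*(57/5) = -3 + 57/20 = -3/20)
((803 - 298)*(U(0) + R(24, 15)))*g = ((803 - 298)*(4*0**2 - 3/20))*(-857/4) = (505*(4*0 - 3/20))*(-857/4) = (505*(0 - 3/20))*(-857/4) = (505*(-3/20))*(-857/4) = -303/4*(-857/4) = 259671/16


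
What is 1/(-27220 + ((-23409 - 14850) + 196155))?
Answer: 1/130676 ≈ 7.6525e-6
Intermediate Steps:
1/(-27220 + ((-23409 - 14850) + 196155)) = 1/(-27220 + (-38259 + 196155)) = 1/(-27220 + 157896) = 1/130676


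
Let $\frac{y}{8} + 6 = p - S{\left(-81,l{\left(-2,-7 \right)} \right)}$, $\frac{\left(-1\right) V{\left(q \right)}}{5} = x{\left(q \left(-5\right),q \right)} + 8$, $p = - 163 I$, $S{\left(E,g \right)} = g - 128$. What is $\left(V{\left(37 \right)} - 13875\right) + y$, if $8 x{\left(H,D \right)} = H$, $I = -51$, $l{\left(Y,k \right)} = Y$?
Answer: $\frac{429573}{8} \approx 53697.0$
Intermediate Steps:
$S{\left(E,g \right)} = -128 + g$
$x{\left(H,D \right)} = \frac{H}{8}$
$p = 8313$ ($p = \left(-163\right) \left(-51\right) = 8313$)
$V{\left(q \right)} = -40 + \frac{25 q}{8}$ ($V{\left(q \right)} = - 5 \left(\frac{q \left(-5\right)}{8} + 8\right) = - 5 \left(\frac{\left(-5\right) q}{8} + 8\right) = - 5 \left(- \frac{5 q}{8} + 8\right) = - 5 \left(8 - \frac{5 q}{8}\right) = -40 + \frac{25 q}{8}$)
$y = 67496$ ($y = -48 + 8 \left(8313 - \left(-128 - 2\right)\right) = -48 + 8 \left(8313 - -130\right) = -48 + 8 \left(8313 + 130\right) = -48 + 8 \cdot 8443 = -48 + 67544 = 67496$)
$\left(V{\left(37 \right)} - 13875\right) + y = \left(\left(-40 + \frac{25}{8} \cdot 37\right) - 13875\right) + 67496 = \left(\left(-40 + \frac{925}{8}\right) - 13875\right) + 67496 = \left(\frac{605}{8} - 13875\right) + 67496 = - \frac{110395}{8} + 67496 = \frac{429573}{8}$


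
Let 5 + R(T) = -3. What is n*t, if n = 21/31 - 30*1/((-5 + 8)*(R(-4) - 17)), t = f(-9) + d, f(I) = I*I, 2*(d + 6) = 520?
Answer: 11189/31 ≈ 360.94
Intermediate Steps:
d = 254 (d = -6 + (½)*520 = -6 + 260 = 254)
R(T) = -8 (R(T) = -5 - 3 = -8)
f(I) = I²
t = 335 (t = (-9)² + 254 = 81 + 254 = 335)
n = 167/155 (n = 21/31 - 30*1/((-8 - 17)*(-5 + 8)) = 21*(1/31) - 30/(3*(-25)) = 21/31 - 30/(-75) = 21/31 - 30*(-1/75) = 21/31 + ⅖ = 167/155 ≈ 1.0774)
n*t = (167/155)*335 = 11189/31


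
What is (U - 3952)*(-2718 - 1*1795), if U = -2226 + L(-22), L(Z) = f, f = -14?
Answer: 27944496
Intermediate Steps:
L(Z) = -14
U = -2240 (U = -2226 - 14 = -2240)
(U - 3952)*(-2718 - 1*1795) = (-2240 - 3952)*(-2718 - 1*1795) = -6192*(-2718 - 1795) = -6192*(-4513) = 27944496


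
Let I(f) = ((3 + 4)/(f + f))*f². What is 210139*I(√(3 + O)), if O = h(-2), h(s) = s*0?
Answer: 1470973*√3/2 ≈ 1.2739e+6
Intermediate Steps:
h(s) = 0
O = 0
I(f) = 7*f/2 (I(f) = (7/((2*f)))*f² = (7*(1/(2*f)))*f² = (7/(2*f))*f² = 7*f/2)
210139*I(√(3 + O)) = 210139*(7*√(3 + 0)/2) = 210139*(7*√3/2) = 1470973*√3/2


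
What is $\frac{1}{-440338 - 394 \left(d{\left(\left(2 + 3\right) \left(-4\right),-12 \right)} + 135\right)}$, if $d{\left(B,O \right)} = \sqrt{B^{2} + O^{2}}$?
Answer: $- \frac{61691}{30435679800} + \frac{197 \sqrt{34}}{30435679800} \approx -1.9892 \cdot 10^{-6}$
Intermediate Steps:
$\frac{1}{-440338 - 394 \left(d{\left(\left(2 + 3\right) \left(-4\right),-12 \right)} + 135\right)} = \frac{1}{-440338 - 394 \left(\sqrt{\left(\left(2 + 3\right) \left(-4\right)\right)^{2} + \left(-12\right)^{2}} + 135\right)} = \frac{1}{-440338 - 394 \left(\sqrt{\left(5 \left(-4\right)\right)^{2} + 144} + 135\right)} = \frac{1}{-440338 - 394 \left(\sqrt{\left(-20\right)^{2} + 144} + 135\right)} = \frac{1}{-440338 - 394 \left(\sqrt{400 + 144} + 135\right)} = \frac{1}{-440338 - 394 \left(\sqrt{544} + 135\right)} = \frac{1}{-440338 - 394 \left(4 \sqrt{34} + 135\right)} = \frac{1}{-440338 - 394 \left(135 + 4 \sqrt{34}\right)} = \frac{1}{-440338 - \left(53190 + 1576 \sqrt{34}\right)} = \frac{1}{-493528 - 1576 \sqrt{34}}$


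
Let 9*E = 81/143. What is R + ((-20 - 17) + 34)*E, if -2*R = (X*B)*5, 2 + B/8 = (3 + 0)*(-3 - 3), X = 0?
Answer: -27/143 ≈ -0.18881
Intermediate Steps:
E = 9/143 (E = (81/143)/9 = (81*(1/143))/9 = (1/9)*(81/143) = 9/143 ≈ 0.062937)
B = -160 (B = -16 + 8*((3 + 0)*(-3 - 3)) = -16 + 8*(3*(-6)) = -16 + 8*(-18) = -16 - 144 = -160)
R = 0 (R = -0*(-160)*5/2 = -0*5 = -1/2*0 = 0)
R + ((-20 - 17) + 34)*E = 0 + ((-20 - 17) + 34)*(9/143) = 0 + (-37 + 34)*(9/143) = 0 - 3*9/143 = 0 - 27/143 = -27/143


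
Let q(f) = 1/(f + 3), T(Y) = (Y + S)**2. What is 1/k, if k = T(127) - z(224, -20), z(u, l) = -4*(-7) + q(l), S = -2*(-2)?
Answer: 17/291262 ≈ 5.8367e-5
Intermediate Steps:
S = 4
T(Y) = (4 + Y)**2 (T(Y) = (Y + 4)**2 = (4 + Y)**2)
q(f) = 1/(3 + f)
z(u, l) = 28 + 1/(3 + l) (z(u, l) = -4*(-7) + 1/(3 + l) = 28 + 1/(3 + l))
k = 291262/17 (k = (4 + 127)**2 - (85 + 28*(-20))/(3 - 20) = 131**2 - (85 - 560)/(-17) = 17161 - (-1)*(-475)/17 = 17161 - 1*475/17 = 17161 - 475/17 = 291262/17 ≈ 17133.)
1/k = 1/(291262/17) = 17/291262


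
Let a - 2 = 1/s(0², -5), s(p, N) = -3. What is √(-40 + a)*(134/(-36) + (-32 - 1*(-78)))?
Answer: 761*I*√345/54 ≈ 261.76*I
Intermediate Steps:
a = 5/3 (a = 2 + 1/(-3) = 2 - ⅓ = 5/3 ≈ 1.6667)
√(-40 + a)*(134/(-36) + (-32 - 1*(-78))) = √(-40 + 5/3)*(134/(-36) + (-32 - 1*(-78))) = √(-115/3)*(134*(-1/36) + (-32 + 78)) = (I*√345/3)*(-67/18 + 46) = (I*√345/3)*(761/18) = 761*I*√345/54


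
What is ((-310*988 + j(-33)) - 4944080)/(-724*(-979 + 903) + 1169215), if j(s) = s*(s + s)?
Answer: -5248182/1224239 ≈ -4.2869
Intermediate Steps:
j(s) = 2*s**2 (j(s) = s*(2*s) = 2*s**2)
((-310*988 + j(-33)) - 4944080)/(-724*(-979 + 903) + 1169215) = ((-310*988 + 2*(-33)**2) - 4944080)/(-724*(-979 + 903) + 1169215) = ((-306280 + 2*1089) - 4944080)/(-724*(-76) + 1169215) = ((-306280 + 2178) - 4944080)/(55024 + 1169215) = (-304102 - 4944080)/1224239 = -5248182*1/1224239 = -5248182/1224239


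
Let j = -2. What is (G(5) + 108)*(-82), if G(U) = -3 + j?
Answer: -8446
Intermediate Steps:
G(U) = -5 (G(U) = -3 - 2 = -5)
(G(5) + 108)*(-82) = (-5 + 108)*(-82) = 103*(-82) = -8446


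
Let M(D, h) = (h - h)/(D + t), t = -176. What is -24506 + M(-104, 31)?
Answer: -24506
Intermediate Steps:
M(D, h) = 0 (M(D, h) = (h - h)/(D - 176) = 0/(-176 + D) = 0)
-24506 + M(-104, 31) = -24506 + 0 = -24506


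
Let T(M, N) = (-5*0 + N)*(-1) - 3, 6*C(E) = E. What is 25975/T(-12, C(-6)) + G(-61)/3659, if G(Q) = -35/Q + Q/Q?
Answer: -5797593833/446398 ≈ -12988.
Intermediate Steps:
C(E) = E/6
G(Q) = 1 - 35/Q (G(Q) = -35/Q + 1 = 1 - 35/Q)
T(M, N) = -3 - N (T(M, N) = (0 + N)*(-1) - 3 = N*(-1) - 3 = -N - 3 = -3 - N)
25975/T(-12, C(-6)) + G(-61)/3659 = 25975/(-3 - (-6)/6) + ((-35 - 61)/(-61))/3659 = 25975/(-3 - 1*(-1)) - 1/61*(-96)*(1/3659) = 25975/(-3 + 1) + (96/61)*(1/3659) = 25975/(-2) + 96/223199 = 25975*(-½) + 96/223199 = -25975/2 + 96/223199 = -5797593833/446398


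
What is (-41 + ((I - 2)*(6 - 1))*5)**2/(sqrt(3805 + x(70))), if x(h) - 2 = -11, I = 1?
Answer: 2178*sqrt(949)/949 ≈ 70.701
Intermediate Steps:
x(h) = -9 (x(h) = 2 - 11 = -9)
(-41 + ((I - 2)*(6 - 1))*5)**2/(sqrt(3805 + x(70))) = (-41 + ((1 - 2)*(6 - 1))*5)**2/(sqrt(3805 - 9)) = (-41 - 1*5*5)**2/(sqrt(3796)) = (-41 - 5*5)**2/((2*sqrt(949))) = (-41 - 25)**2*(sqrt(949)/1898) = (-66)**2*(sqrt(949)/1898) = 4356*(sqrt(949)/1898) = 2178*sqrt(949)/949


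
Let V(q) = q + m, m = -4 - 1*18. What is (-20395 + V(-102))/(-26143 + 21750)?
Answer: 20519/4393 ≈ 4.6708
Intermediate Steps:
m = -22 (m = -4 - 18 = -22)
V(q) = -22 + q (V(q) = q - 22 = -22 + q)
(-20395 + V(-102))/(-26143 + 21750) = (-20395 + (-22 - 102))/(-26143 + 21750) = (-20395 - 124)/(-4393) = -20519*(-1/4393) = 20519/4393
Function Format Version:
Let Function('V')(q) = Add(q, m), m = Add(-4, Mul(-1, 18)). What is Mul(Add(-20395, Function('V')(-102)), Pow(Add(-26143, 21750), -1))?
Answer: Rational(20519, 4393) ≈ 4.6708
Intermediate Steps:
m = -22 (m = Add(-4, -18) = -22)
Function('V')(q) = Add(-22, q) (Function('V')(q) = Add(q, -22) = Add(-22, q))
Mul(Add(-20395, Function('V')(-102)), Pow(Add(-26143, 21750), -1)) = Mul(Add(-20395, Add(-22, -102)), Pow(Add(-26143, 21750), -1)) = Mul(Add(-20395, -124), Pow(-4393, -1)) = Mul(-20519, Rational(-1, 4393)) = Rational(20519, 4393)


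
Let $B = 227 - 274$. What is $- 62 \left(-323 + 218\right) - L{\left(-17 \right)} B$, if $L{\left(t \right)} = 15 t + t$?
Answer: $-6274$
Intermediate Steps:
$L{\left(t \right)} = 16 t$
$B = -47$ ($B = 227 - 274 = -47$)
$- 62 \left(-323 + 218\right) - L{\left(-17 \right)} B = - 62 \left(-323 + 218\right) - 16 \left(-17\right) \left(-47\right) = \left(-62\right) \left(-105\right) - \left(-272\right) \left(-47\right) = 6510 - 12784 = -6274$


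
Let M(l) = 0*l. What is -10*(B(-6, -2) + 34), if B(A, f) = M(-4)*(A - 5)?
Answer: -340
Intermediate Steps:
M(l) = 0
B(A, f) = 0 (B(A, f) = 0*(A - 5) = 0*(-5 + A) = 0)
-10*(B(-6, -2) + 34) = -10*(0 + 34) = -10*34 = -340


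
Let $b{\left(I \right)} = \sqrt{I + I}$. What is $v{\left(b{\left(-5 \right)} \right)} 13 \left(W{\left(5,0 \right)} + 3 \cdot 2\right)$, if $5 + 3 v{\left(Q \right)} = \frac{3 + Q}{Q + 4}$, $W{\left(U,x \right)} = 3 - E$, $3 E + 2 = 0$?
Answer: $\frac{377 \left(- 4 \sqrt{10} + 17 i\right)}{9 \left(\sqrt{10} - 4 i\right)} \approx -174.0 + 5.0948 i$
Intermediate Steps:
$E = - \frac{2}{3}$ ($E = - \frac{2}{3} + \frac{1}{3} \cdot 0 = - \frac{2}{3} + 0 = - \frac{2}{3} \approx -0.66667$)
$W{\left(U,x \right)} = \frac{11}{3}$ ($W{\left(U,x \right)} = 3 - - \frac{2}{3} = 3 + \frac{2}{3} = \frac{11}{3}$)
$b{\left(I \right)} = \sqrt{2} \sqrt{I}$ ($b{\left(I \right)} = \sqrt{2 I} = \sqrt{2} \sqrt{I}$)
$v{\left(Q \right)} = - \frac{5}{3} + \frac{3 + Q}{3 \left(4 + Q\right)}$ ($v{\left(Q \right)} = - \frac{5}{3} + \frac{\left(3 + Q\right) \frac{1}{Q + 4}}{3} = - \frac{5}{3} + \frac{\left(3 + Q\right) \frac{1}{4 + Q}}{3} = - \frac{5}{3} + \frac{\frac{1}{4 + Q} \left(3 + Q\right)}{3} = - \frac{5}{3} + \frac{3 + Q}{3 \left(4 + Q\right)}$)
$v{\left(b{\left(-5 \right)} \right)} 13 \left(W{\left(5,0 \right)} + 3 \cdot 2\right) = \frac{-17 - 4 \sqrt{2} \sqrt{-5}}{3 \left(4 + \sqrt{2} \sqrt{-5}\right)} 13 \left(\frac{11}{3} + 3 \cdot 2\right) = \frac{-17 - 4 \sqrt{2} i \sqrt{5}}{3 \left(4 + \sqrt{2} i \sqrt{5}\right)} 13 \left(\frac{11}{3} + 6\right) = \frac{-17 - 4 i \sqrt{10}}{3 \left(4 + i \sqrt{10}\right)} 13 \cdot \frac{29}{3} = \frac{13 \left(-17 - 4 i \sqrt{10}\right)}{3 \left(4 + i \sqrt{10}\right)} \frac{29}{3} = \frac{377 \left(-17 - 4 i \sqrt{10}\right)}{9 \left(4 + i \sqrt{10}\right)}$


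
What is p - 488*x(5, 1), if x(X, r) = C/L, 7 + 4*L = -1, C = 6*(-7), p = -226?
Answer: -10474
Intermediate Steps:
C = -42
L = -2 (L = -7/4 + (¼)*(-1) = -7/4 - ¼ = -2)
x(X, r) = 21 (x(X, r) = -42/(-2) = -42*(-½) = 21)
p - 488*x(5, 1) = -226 - 488*21 = -226 - 10248 = -10474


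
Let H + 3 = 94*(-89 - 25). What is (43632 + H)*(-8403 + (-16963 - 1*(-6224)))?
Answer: -630020646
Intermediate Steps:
H = -10719 (H = -3 + 94*(-89 - 25) = -3 + 94*(-114) = -3 - 10716 = -10719)
(43632 + H)*(-8403 + (-16963 - 1*(-6224))) = (43632 - 10719)*(-8403 + (-16963 - 1*(-6224))) = 32913*(-8403 + (-16963 + 6224)) = 32913*(-8403 - 10739) = 32913*(-19142) = -630020646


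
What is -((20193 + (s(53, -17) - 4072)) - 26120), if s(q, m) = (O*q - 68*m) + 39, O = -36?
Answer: 10712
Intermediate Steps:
s(q, m) = 39 - 68*m - 36*q (s(q, m) = (-36*q - 68*m) + 39 = (-68*m - 36*q) + 39 = 39 - 68*m - 36*q)
-((20193 + (s(53, -17) - 4072)) - 26120) = -((20193 + ((39 - 68*(-17) - 36*53) - 4072)) - 26120) = -((20193 + ((39 + 1156 - 1908) - 4072)) - 26120) = -((20193 + (-713 - 4072)) - 26120) = -((20193 - 4785) - 26120) = -(15408 - 26120) = -1*(-10712) = 10712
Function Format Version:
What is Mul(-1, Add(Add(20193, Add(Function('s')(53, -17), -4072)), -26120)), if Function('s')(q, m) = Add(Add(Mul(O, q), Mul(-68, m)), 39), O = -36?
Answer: 10712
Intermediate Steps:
Function('s')(q, m) = Add(39, Mul(-68, m), Mul(-36, q)) (Function('s')(q, m) = Add(Add(Mul(-36, q), Mul(-68, m)), 39) = Add(Add(Mul(-68, m), Mul(-36, q)), 39) = Add(39, Mul(-68, m), Mul(-36, q)))
Mul(-1, Add(Add(20193, Add(Function('s')(53, -17), -4072)), -26120)) = Mul(-1, Add(Add(20193, Add(Add(39, Mul(-68, -17), Mul(-36, 53)), -4072)), -26120)) = Mul(-1, Add(Add(20193, Add(Add(39, 1156, -1908), -4072)), -26120)) = Mul(-1, Add(Add(20193, Add(-713, -4072)), -26120)) = Mul(-1, Add(Add(20193, -4785), -26120)) = Mul(-1, Add(15408, -26120)) = Mul(-1, -10712) = 10712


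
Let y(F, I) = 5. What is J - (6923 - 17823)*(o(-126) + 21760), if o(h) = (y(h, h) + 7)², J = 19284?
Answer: 238772884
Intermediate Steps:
o(h) = 144 (o(h) = (5 + 7)² = 12² = 144)
J - (6923 - 17823)*(o(-126) + 21760) = 19284 - (6923 - 17823)*(144 + 21760) = 19284 - (-10900)*21904 = 19284 - 1*(-238753600) = 19284 + 238753600 = 238772884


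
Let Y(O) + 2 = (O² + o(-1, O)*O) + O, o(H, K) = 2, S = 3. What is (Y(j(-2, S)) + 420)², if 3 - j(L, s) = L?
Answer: 209764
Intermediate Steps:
j(L, s) = 3 - L
Y(O) = -2 + O² + 3*O (Y(O) = -2 + ((O² + 2*O) + O) = -2 + (O² + 3*O) = -2 + O² + 3*O)
(Y(j(-2, S)) + 420)² = ((-2 + (3 - 1*(-2))² + 3*(3 - 1*(-2))) + 420)² = ((-2 + (3 + 2)² + 3*(3 + 2)) + 420)² = ((-2 + 5² + 3*5) + 420)² = ((-2 + 25 + 15) + 420)² = (38 + 420)² = 458² = 209764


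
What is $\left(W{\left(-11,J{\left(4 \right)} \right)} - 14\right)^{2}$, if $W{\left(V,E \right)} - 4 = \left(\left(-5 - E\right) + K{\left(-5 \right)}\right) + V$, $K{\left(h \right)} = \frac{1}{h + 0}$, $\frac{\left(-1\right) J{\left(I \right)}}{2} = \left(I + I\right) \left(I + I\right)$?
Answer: $\frac{259081}{25} \approx 10363.0$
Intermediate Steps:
$J{\left(I \right)} = - 8 I^{2}$ ($J{\left(I \right)} = - 2 \left(I + I\right) \left(I + I\right) = - 2 \cdot 2 I 2 I = - 2 \cdot 4 I^{2} = - 8 I^{2}$)
$K{\left(h \right)} = \frac{1}{h}$
$W{\left(V,E \right)} = - \frac{6}{5} + V - E$ ($W{\left(V,E \right)} = 4 - \left(\frac{26}{5} + E - V\right) = - \frac{6}{5} + V - E$)
$\left(W{\left(-11,J{\left(4 \right)} \right)} - 14\right)^{2} = \left(\left(- \frac{6}{5} - 11 - - 8 \cdot 4^{2}\right) - 14\right)^{2} = \left(\left(- \frac{6}{5} - 11 - \left(-8\right) 16\right) - 14\right)^{2} = \left(\left(- \frac{6}{5} - 11 - -128\right) - 14\right)^{2} = \left(\left(- \frac{6}{5} - 11 + 128\right) - 14\right)^{2} = \left(\frac{579}{5} - 14\right)^{2} = \left(\frac{509}{5}\right)^{2} = \frac{259081}{25}$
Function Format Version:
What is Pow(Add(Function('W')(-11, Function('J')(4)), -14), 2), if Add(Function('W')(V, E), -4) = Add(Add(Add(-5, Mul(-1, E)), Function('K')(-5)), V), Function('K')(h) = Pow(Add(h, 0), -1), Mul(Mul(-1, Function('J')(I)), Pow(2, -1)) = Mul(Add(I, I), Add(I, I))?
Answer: Rational(259081, 25) ≈ 10363.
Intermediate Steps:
Function('J')(I) = Mul(-8, Pow(I, 2)) (Function('J')(I) = Mul(-2, Mul(Add(I, I), Add(I, I))) = Mul(-2, Mul(Mul(2, I), Mul(2, I))) = Mul(-2, Mul(4, Pow(I, 2))) = Mul(-8, Pow(I, 2)))
Function('K')(h) = Pow(h, -1)
Function('W')(V, E) = Add(Rational(-6, 5), V, Mul(-1, E)) (Function('W')(V, E) = Add(4, Add(Add(Add(-5, Mul(-1, E)), Pow(-5, -1)), V)) = Add(4, Add(Add(Add(-5, Mul(-1, E)), Rational(-1, 5)), V)) = Add(4, Add(Add(Rational(-26, 5), Mul(-1, E)), V)) = Add(4, Add(Rational(-26, 5), V, Mul(-1, E))) = Add(Rational(-6, 5), V, Mul(-1, E)))
Pow(Add(Function('W')(-11, Function('J')(4)), -14), 2) = Pow(Add(Add(Rational(-6, 5), -11, Mul(-1, Mul(-8, Pow(4, 2)))), -14), 2) = Pow(Add(Add(Rational(-6, 5), -11, Mul(-1, Mul(-8, 16))), -14), 2) = Pow(Add(Add(Rational(-6, 5), -11, Mul(-1, -128)), -14), 2) = Pow(Add(Add(Rational(-6, 5), -11, 128), -14), 2) = Pow(Add(Rational(579, 5), -14), 2) = Pow(Rational(509, 5), 2) = Rational(259081, 25)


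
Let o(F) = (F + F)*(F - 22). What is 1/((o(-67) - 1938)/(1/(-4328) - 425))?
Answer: -1839401/43228064 ≈ -0.042551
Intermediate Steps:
o(F) = 2*F*(-22 + F) (o(F) = (2*F)*(-22 + F) = 2*F*(-22 + F))
1/((o(-67) - 1938)/(1/(-4328) - 425)) = 1/((2*(-67)*(-22 - 67) - 1938)/(1/(-4328) - 425)) = 1/((2*(-67)*(-89) - 1938)/(-1/4328 - 425)) = 1/((11926 - 1938)/(-1839401/4328)) = 1/(9988*(-4328/1839401)) = 1/(-43228064/1839401) = -1839401/43228064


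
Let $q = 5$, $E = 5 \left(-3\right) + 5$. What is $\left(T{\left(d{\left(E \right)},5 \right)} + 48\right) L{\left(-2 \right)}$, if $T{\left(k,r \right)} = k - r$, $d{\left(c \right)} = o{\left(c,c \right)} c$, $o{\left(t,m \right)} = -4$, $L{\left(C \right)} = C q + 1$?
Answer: $-747$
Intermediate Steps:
$E = -10$ ($E = -15 + 5 = -10$)
$L{\left(C \right)} = 1 + 5 C$ ($L{\left(C \right)} = C 5 + 1 = 5 C + 1 = 1 + 5 C$)
$d{\left(c \right)} = - 4 c$
$\left(T{\left(d{\left(E \right)},5 \right)} + 48\right) L{\left(-2 \right)} = \left(\left(\left(-4\right) \left(-10\right) - 5\right) + 48\right) \left(1 + 5 \left(-2\right)\right) = \left(\left(40 - 5\right) + 48\right) \left(1 - 10\right) = \left(35 + 48\right) \left(-9\right) = 83 \left(-9\right) = -747$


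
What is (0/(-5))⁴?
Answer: 0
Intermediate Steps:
(0/(-5))⁴ = (0*(-⅕))⁴ = 0⁴ = 0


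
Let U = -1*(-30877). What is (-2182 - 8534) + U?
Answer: 20161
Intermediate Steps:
U = 30877
(-2182 - 8534) + U = (-2182 - 8534) + 30877 = -10716 + 30877 = 20161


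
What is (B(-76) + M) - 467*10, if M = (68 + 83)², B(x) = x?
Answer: 18055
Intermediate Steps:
M = 22801 (M = 151² = 22801)
(B(-76) + M) - 467*10 = (-76 + 22801) - 467*10 = 22725 - 4670 = 18055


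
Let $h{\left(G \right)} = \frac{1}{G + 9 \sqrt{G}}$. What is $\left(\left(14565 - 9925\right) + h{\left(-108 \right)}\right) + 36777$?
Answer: $\frac{7827812}{189} - \frac{i \sqrt{3}}{378} \approx 41417.0 - 0.0045821 i$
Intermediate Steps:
$\left(\left(14565 - 9925\right) + h{\left(-108 \right)}\right) + 36777 = \left(\left(14565 - 9925\right) + \frac{1}{-108 + 9 \sqrt{-108}}\right) + 36777 = \left(4640 + \frac{1}{-108 + 9 \cdot 6 i \sqrt{3}}\right) + 36777 = \left(4640 + \frac{1}{-108 + 54 i \sqrt{3}}\right) + 36777 = 41417 + \frac{1}{-108 + 54 i \sqrt{3}}$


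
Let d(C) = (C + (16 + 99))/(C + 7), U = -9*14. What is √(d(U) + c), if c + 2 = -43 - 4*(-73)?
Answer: 2*√874769/119 ≈ 15.719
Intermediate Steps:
U = -126
c = 247 (c = -2 + (-43 - 4*(-73)) = -2 + (-43 + 292) = -2 + 249 = 247)
d(C) = (115 + C)/(7 + C) (d(C) = (C + 115)/(7 + C) = (115 + C)/(7 + C))
√(d(U) + c) = √((115 - 126)/(7 - 126) + 247) = √(-11/(-119) + 247) = √(-1/119*(-11) + 247) = √(11/119 + 247) = √(29404/119) = 2*√874769/119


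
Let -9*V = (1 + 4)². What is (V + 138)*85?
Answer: 103445/9 ≈ 11494.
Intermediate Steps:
V = -25/9 (V = -(1 + 4)²/9 = -⅑*5² = -⅑*25 = -25/9 ≈ -2.7778)
(V + 138)*85 = (-25/9 + 138)*85 = (1217/9)*85 = 103445/9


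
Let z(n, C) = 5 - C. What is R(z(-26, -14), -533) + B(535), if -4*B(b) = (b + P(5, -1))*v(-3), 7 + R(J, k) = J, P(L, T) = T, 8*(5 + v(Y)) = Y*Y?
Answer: 8469/16 ≈ 529.31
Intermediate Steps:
v(Y) = -5 + Y²/8 (v(Y) = -5 + (Y*Y)/8 = -5 + Y²/8)
R(J, k) = -7 + J
B(b) = -31/32 + 31*b/32 (B(b) = -(b - 1)*(-5 + (⅛)*(-3)²)/4 = -(-1 + b)*(-5 + (⅛)*9)/4 = -(-1 + b)*(-5 + 9/8)/4 = -(-1 + b)*(-31)/(4*8) = -(31/8 - 31*b/8)/4 = -31/32 + 31*b/32)
R(z(-26, -14), -533) + B(535) = (-7 + (5 - 1*(-14))) + (-31/32 + (31/32)*535) = (-7 + (5 + 14)) + (-31/32 + 16585/32) = (-7 + 19) + 8277/16 = 12 + 8277/16 = 8469/16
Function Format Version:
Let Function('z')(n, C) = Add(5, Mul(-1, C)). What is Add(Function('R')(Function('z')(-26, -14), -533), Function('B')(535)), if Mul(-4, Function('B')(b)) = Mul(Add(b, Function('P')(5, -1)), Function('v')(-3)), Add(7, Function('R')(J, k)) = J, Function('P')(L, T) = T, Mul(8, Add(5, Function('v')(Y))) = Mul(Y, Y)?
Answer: Rational(8469, 16) ≈ 529.31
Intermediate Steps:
Function('v')(Y) = Add(-5, Mul(Rational(1, 8), Pow(Y, 2))) (Function('v')(Y) = Add(-5, Mul(Rational(1, 8), Mul(Y, Y))) = Add(-5, Mul(Rational(1, 8), Pow(Y, 2))))
Function('R')(J, k) = Add(-7, J)
Function('B')(b) = Add(Rational(-31, 32), Mul(Rational(31, 32), b)) (Function('B')(b) = Mul(Rational(-1, 4), Mul(Add(b, -1), Add(-5, Mul(Rational(1, 8), Pow(-3, 2))))) = Mul(Rational(-1, 4), Mul(Add(-1, b), Add(-5, Mul(Rational(1, 8), 9)))) = Mul(Rational(-1, 4), Mul(Add(-1, b), Add(-5, Rational(9, 8)))) = Mul(Rational(-1, 4), Mul(Add(-1, b), Rational(-31, 8))) = Mul(Rational(-1, 4), Add(Rational(31, 8), Mul(Rational(-31, 8), b))) = Add(Rational(-31, 32), Mul(Rational(31, 32), b)))
Add(Function('R')(Function('z')(-26, -14), -533), Function('B')(535)) = Add(Add(-7, Add(5, Mul(-1, -14))), Add(Rational(-31, 32), Mul(Rational(31, 32), 535))) = Add(Add(-7, Add(5, 14)), Add(Rational(-31, 32), Rational(16585, 32))) = Add(Add(-7, 19), Rational(8277, 16)) = Add(12, Rational(8277, 16)) = Rational(8469, 16)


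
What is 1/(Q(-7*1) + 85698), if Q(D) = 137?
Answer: 1/85835 ≈ 1.1650e-5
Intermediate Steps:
1/(Q(-7*1) + 85698) = 1/(137 + 85698) = 1/85835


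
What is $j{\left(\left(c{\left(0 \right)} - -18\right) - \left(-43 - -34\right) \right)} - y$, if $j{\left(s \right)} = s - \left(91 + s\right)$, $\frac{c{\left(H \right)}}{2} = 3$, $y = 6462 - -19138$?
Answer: $-25691$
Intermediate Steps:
$y = 25600$ ($y = 6462 + 19138 = 25600$)
$c{\left(H \right)} = 6$ ($c{\left(H \right)} = 2 \cdot 3 = 6$)
$j{\left(s \right)} = -91$
$j{\left(\left(c{\left(0 \right)} - -18\right) - \left(-43 - -34\right) \right)} - y = -91 - 25600 = -25691$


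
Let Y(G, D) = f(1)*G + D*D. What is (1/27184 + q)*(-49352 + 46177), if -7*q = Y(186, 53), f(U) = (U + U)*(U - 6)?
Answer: 81907408575/190288 ≈ 4.3044e+5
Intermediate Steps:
f(U) = 2*U*(-6 + U) (f(U) = (2*U)*(-6 + U) = 2*U*(-6 + U))
Y(G, D) = D**2 - 10*G (Y(G, D) = (2*1*(-6 + 1))*G + D*D = (2*1*(-5))*G + D**2 = -10*G + D**2 = D**2 - 10*G)
q = -949/7 (q = -(53**2 - 10*186)/7 = -(2809 - 1860)/7 = -1/7*949 = -949/7 ≈ -135.57)
(1/27184 + q)*(-49352 + 46177) = (1/27184 - 949/7)*(-49352 + 46177) = (1/27184 - 949/7)*(-3175) = -25797609/190288*(-3175) = 81907408575/190288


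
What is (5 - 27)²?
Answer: 484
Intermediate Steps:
(5 - 27)² = (-22)² = 484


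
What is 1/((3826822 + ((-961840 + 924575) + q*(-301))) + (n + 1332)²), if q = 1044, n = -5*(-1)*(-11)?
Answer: 1/5106042 ≈ 1.9585e-7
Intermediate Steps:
n = -55 (n = 5*(-11) = -55)
1/((3826822 + ((-961840 + 924575) + q*(-301))) + (n + 1332)²) = 1/((3826822 + ((-961840 + 924575) + 1044*(-301))) + (-55 + 1332)²) = 1/((3826822 + (-37265 - 314244)) + 1277²) = 1/((3826822 - 351509) + 1630729) = 1/(3475313 + 1630729) = 1/5106042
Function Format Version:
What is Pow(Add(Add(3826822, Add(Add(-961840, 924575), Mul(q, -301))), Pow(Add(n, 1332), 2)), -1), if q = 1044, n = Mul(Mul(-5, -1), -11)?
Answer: Rational(1, 5106042) ≈ 1.9585e-7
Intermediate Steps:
n = -55 (n = Mul(5, -11) = -55)
Pow(Add(Add(3826822, Add(Add(-961840, 924575), Mul(q, -301))), Pow(Add(n, 1332), 2)), -1) = Pow(Add(Add(3826822, Add(Add(-961840, 924575), Mul(1044, -301))), Pow(Add(-55, 1332), 2)), -1) = Pow(Add(Add(3826822, Add(-37265, -314244)), Pow(1277, 2)), -1) = Pow(Add(Add(3826822, -351509), 1630729), -1) = Pow(Add(3475313, 1630729), -1) = Pow(5106042, -1) = Rational(1, 5106042)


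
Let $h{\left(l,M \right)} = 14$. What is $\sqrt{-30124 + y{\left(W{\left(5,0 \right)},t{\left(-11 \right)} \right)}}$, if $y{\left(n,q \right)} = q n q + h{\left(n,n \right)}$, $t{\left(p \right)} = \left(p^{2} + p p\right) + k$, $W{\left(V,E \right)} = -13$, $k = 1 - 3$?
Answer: $i \sqrt{778910} \approx 882.56 i$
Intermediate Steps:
$k = -2$
$t{\left(p \right)} = -2 + 2 p^{2}$ ($t{\left(p \right)} = \left(p^{2} + p p\right) - 2 = \left(p^{2} + p^{2}\right) - 2 = 2 p^{2} - 2 = -2 + 2 p^{2}$)
$y{\left(n,q \right)} = 14 + n q^{2}$ ($y{\left(n,q \right)} = q n q + 14 = n q q + 14 = n q^{2} + 14 = 14 + n q^{2}$)
$\sqrt{-30124 + y{\left(W{\left(5,0 \right)},t{\left(-11 \right)} \right)}} = \sqrt{-30124 + \left(14 - 13 \left(-2 + 2 \left(-11\right)^{2}\right)^{2}\right)} = \sqrt{-30124 + \left(14 - 13 \left(-2 + 2 \cdot 121\right)^{2}\right)} = \sqrt{-30124 + \left(14 - 13 \left(-2 + 242\right)^{2}\right)} = \sqrt{-30124 + \left(14 - 13 \cdot 240^{2}\right)} = \sqrt{-30124 + \left(14 - 748800\right)} = \sqrt{-30124 - 748786} = \sqrt{-778910} = i \sqrt{778910}$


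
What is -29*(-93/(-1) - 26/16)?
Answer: -21199/8 ≈ -2649.9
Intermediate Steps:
-29*(-93/(-1) - 26/16) = -29*(-93*(-1) - 26*1/16) = -29*(93 - 13/8) = -29*731/8 = -21199/8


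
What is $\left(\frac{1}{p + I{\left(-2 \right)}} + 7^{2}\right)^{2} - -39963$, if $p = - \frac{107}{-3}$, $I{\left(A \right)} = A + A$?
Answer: $\frac{382363039}{9025} \approx 42367.0$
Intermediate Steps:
$I{\left(A \right)} = 2 A$
$p = \frac{107}{3}$ ($p = \left(-107\right) \left(- \frac{1}{3}\right) = \frac{107}{3} \approx 35.667$)
$\left(\frac{1}{p + I{\left(-2 \right)}} + 7^{2}\right)^{2} - -39963 = \left(\frac{1}{\frac{107}{3} + 2 \left(-2\right)} + 7^{2}\right)^{2} - -39963 = \left(\frac{1}{\frac{107}{3} - 4} + 49\right)^{2} + 39963 = \left(\frac{1}{\frac{95}{3}} + 49\right)^{2} + 39963 = \left(\frac{3}{95} + 49\right)^{2} + 39963 = \left(\frac{4658}{95}\right)^{2} + 39963 = \frac{21696964}{9025} + 39963 = \frac{382363039}{9025}$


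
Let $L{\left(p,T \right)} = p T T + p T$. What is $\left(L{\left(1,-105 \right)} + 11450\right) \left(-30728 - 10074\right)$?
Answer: $-912740740$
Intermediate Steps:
$L{\left(p,T \right)} = T p + p T^{2}$ ($L{\left(p,T \right)} = T p T + T p = p T^{2} + T p = T p + p T^{2}$)
$\left(L{\left(1,-105 \right)} + 11450\right) \left(-30728 - 10074\right) = \left(\left(-105\right) 1 \left(1 - 105\right) + 11450\right) \left(-30728 - 10074\right) = \left(\left(-105\right) 1 \left(-104\right) + 11450\right) \left(-40802\right) = \left(10920 + 11450\right) \left(-40802\right) = 22370 \left(-40802\right) = -912740740$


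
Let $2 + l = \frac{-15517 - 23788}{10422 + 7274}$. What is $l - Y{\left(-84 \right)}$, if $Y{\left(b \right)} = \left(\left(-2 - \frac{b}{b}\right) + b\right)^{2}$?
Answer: $- \frac{19145103}{2528} \approx -7573.2$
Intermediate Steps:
$l = - \frac{10671}{2528}$ ($l = -2 + \frac{-15517 - 23788}{10422 + 7274} = -2 - \frac{39305}{17696} = -2 - \frac{5615}{2528} = - \frac{10671}{2528} \approx -4.2211$)
$Y{\left(b \right)} = \left(-3 + b\right)^{2}$ ($Y{\left(b \right)} = \left(\left(-2 - 1\right) + b\right)^{2} = \left(-3 + b\right)^{2}$)
$l - Y{\left(-84 \right)} = - \frac{10671}{2528} - \left(-3 - 84\right)^{2} = - \frac{10671}{2528} - \left(-87\right)^{2} = - \frac{10671}{2528} - 7569 = - \frac{19145103}{2528}$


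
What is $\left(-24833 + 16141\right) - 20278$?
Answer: $-28970$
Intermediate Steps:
$\left(-24833 + 16141\right) - 20278 = -8692 - 20278 = -28970$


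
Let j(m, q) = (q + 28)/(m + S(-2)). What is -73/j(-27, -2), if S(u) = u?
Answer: 2117/26 ≈ 81.423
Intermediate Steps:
j(m, q) = (28 + q)/(-2 + m) (j(m, q) = (q + 28)/(m - 2) = (28 + q)/(-2 + m))
-73/j(-27, -2) = -73/((28 - 2)/(-2 - 27)) = -73/(26/(-29)) = -73/(-1/29*26) = -73/(-26/29) = -29/26*(-73) = 2117/26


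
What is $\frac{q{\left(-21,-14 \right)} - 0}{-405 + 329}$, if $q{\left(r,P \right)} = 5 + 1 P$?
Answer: $\frac{9}{76} \approx 0.11842$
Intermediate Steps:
$q{\left(r,P \right)} = 5 + P$
$\frac{q{\left(-21,-14 \right)} - 0}{-405 + 329} = \frac{\left(5 - 14\right) - 0}{-405 + 329} = \frac{-9 + 0}{-76} = \left(-9\right) \left(- \frac{1}{76}\right) = \frac{9}{76}$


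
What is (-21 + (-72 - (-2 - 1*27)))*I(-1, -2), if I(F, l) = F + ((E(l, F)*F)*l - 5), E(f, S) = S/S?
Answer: 256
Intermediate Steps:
E(f, S) = 1
I(F, l) = -5 + F + F*l (I(F, l) = F + ((1*F)*l - 5) = F + (F*l - 5) = F + (-5 + F*l) = -5 + F + F*l)
(-21 + (-72 - (-2 - 1*27)))*I(-1, -2) = (-21 + (-72 - (-2 - 1*27)))*(-5 - 1 - 1*(-2)) = (-21 + (-72 - (-2 - 27)))*(-5 - 1 + 2) = (-21 + (-72 - 1*(-29)))*(-4) = (-21 + (-72 + 29))*(-4) = (-21 - 43)*(-4) = -64*(-4) = 256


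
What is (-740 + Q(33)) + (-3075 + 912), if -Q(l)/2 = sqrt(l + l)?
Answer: -2903 - 2*sqrt(66) ≈ -2919.3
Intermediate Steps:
Q(l) = -2*sqrt(2)*sqrt(l) (Q(l) = -2*sqrt(l + l) = -2*sqrt(2)*sqrt(l))
(-740 + Q(33)) + (-3075 + 912) = (-740 - 2*sqrt(2)*sqrt(33)) + (-3075 + 912) = (-740 - 2*sqrt(66)) - 2163 = -2903 - 2*sqrt(66)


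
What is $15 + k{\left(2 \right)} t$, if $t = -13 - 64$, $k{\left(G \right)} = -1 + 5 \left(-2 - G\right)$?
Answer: $1632$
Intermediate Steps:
$k{\left(G \right)} = -11 - 5 G$ ($k{\left(G \right)} = -1 - \left(10 + 5 G\right) = -11 - 5 G$)
$t = -77$ ($t = -13 - 64 = -77$)
$15 + k{\left(2 \right)} t = 15 + \left(-11 - 10\right) \left(-77\right) = 15 - -1617 = 15 + 1617 = 1632$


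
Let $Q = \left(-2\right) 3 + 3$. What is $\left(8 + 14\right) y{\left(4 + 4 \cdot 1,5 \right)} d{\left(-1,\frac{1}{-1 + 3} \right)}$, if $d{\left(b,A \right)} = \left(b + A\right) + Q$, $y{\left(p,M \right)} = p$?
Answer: $-616$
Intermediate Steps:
$Q = -3$ ($Q = -6 + 3 = -3$)
$d{\left(b,A \right)} = -3 + A + b$ ($d{\left(b,A \right)} = \left(b + A\right) - 3 = \left(A + b\right) - 3 = -3 + A + b$)
$\left(8 + 14\right) y{\left(4 + 4 \cdot 1,5 \right)} d{\left(-1,\frac{1}{-1 + 3} \right)} = \left(8 + 14\right) \left(4 + 4 \cdot 1\right) \left(-3 + \frac{1}{-1 + 3} - 1\right) = 22 \left(4 + 4\right) \left(-3 + \frac{1}{2} - 1\right) = 22 \cdot 8 \left(-3 + \frac{1}{2} - 1\right) = 176 \left(- \frac{7}{2}\right) = -616$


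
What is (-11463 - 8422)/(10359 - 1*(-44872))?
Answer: -19885/55231 ≈ -0.36003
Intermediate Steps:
(-11463 - 8422)/(10359 - 1*(-44872)) = -19885/(10359 + 44872) = -19885/55231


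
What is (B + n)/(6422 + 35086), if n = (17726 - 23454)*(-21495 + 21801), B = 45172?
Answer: -426899/10377 ≈ -41.139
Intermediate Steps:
n = -1752768 (n = -5728*306 = -1752768)
(B + n)/(6422 + 35086) = (45172 - 1752768)/(6422 + 35086) = -1707596/41508 = -1707596*1/41508 = -426899/10377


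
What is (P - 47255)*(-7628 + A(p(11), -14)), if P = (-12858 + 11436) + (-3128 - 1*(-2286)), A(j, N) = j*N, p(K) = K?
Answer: 385356858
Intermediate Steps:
A(j, N) = N*j
P = -2264 (P = -1422 + (-3128 + 2286) = -1422 - 842 = -2264)
(P - 47255)*(-7628 + A(p(11), -14)) = (-2264 - 47255)*(-7628 - 14*11) = -49519*(-7628 - 154) = -49519*(-7782) = 385356858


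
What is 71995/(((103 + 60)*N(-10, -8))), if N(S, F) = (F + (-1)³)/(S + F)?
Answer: 143990/163 ≈ 883.37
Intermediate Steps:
N(S, F) = (-1 + F)/(F + S) (N(S, F) = (F - 1)/(F + S) = (-1 + F)/(F + S))
71995/(((103 + 60)*N(-10, -8))) = 71995/(((103 + 60)*((-1 - 8)/(-8 - 10)))) = 71995/((163*(-9/(-18)))) = 71995/((163*(-1/18*(-9)))) = 71995/((163*(½))) = 71995/(163/2) = 71995*(2/163) = 143990/163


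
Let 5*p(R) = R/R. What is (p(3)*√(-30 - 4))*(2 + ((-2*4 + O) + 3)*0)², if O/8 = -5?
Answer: 4*I*√34/5 ≈ 4.6648*I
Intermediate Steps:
O = -40 (O = 8*(-5) = -40)
p(R) = ⅕ (p(R) = (R/R)/5 = (⅕)*1 = ⅕)
(p(3)*√(-30 - 4))*(2 + ((-2*4 + O) + 3)*0)² = (√(-30 - 4)/5)*(2 + ((-2*4 - 40) + 3)*0)² = (√(-34)/5)*(2 + ((-8 - 40) + 3)*0)² = ((I*√34)/5)*(2 + (-48 + 3)*0)² = (I*√34/5)*(2 - 45*0)² = (I*√34/5)*(2 + 0)² = (I*√34/5)*2² = (I*√34/5)*4 = 4*I*√34/5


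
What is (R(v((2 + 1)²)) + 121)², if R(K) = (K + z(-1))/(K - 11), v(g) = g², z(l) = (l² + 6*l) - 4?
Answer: 18241441/1225 ≈ 14891.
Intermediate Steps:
z(l) = -4 + l² + 6*l
R(K) = (-9 + K)/(-11 + K) (R(K) = (K + (-4 + (-1)² + 6*(-1)))/(K - 11) = (K + (-4 + 1 - 6))/(-11 + K) = (K - 9)/(-11 + K) = (-9 + K)/(-11 + K))
(R(v((2 + 1)²)) + 121)² = ((-9 + ((2 + 1)²)²)/(-11 + ((2 + 1)²)²) + 121)² = ((-9 + (3²)²)/(-11 + (3²)²) + 121)² = ((-9 + 9²)/(-11 + 9²) + 121)² = ((-9 + 81)/(-11 + 81) + 121)² = (72/70 + 121)² = ((1/70)*72 + 121)² = (36/35 + 121)² = (4271/35)² = 18241441/1225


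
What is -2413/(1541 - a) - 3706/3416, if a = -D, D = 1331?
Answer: -2360805/1226344 ≈ -1.9251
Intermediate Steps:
a = -1331 (a = -1*1331 = -1331)
-2413/(1541 - a) - 3706/3416 = -2413/(1541 - 1*(-1331)) - 3706/3416 = -2413/(1541 + 1331) - 3706*1/3416 = -2413/2872 - 1853/1708 = -2360805/1226344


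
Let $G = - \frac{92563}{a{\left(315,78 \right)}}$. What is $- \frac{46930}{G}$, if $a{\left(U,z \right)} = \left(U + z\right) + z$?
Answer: $\frac{22104030}{92563} \approx 238.8$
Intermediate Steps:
$a{\left(U,z \right)} = U + 2 z$
$G = - \frac{92563}{471}$ ($G = - \frac{92563}{315 + 2 \cdot 78} = - \frac{92563}{315 + 156} = - \frac{92563}{471} \approx -196.52$)
$- \frac{46930}{G} = - \frac{46930}{- \frac{92563}{471}} = \left(-46930\right) \left(- \frac{471}{92563}\right) = \frac{22104030}{92563}$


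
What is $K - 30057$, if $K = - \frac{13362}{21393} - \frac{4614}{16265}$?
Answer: $- \frac{3486287982499}{115985715} \approx -30058.0$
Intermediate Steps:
$K = - \frac{105346744}{115985715}$ ($K = \left(-13362\right) \frac{1}{21393} - \frac{4614}{16265} = - \frac{4454}{7131} - \frac{4614}{16265} = - \frac{105346744}{115985715} \approx -0.90827$)
$K - 30057 = - \frac{105346744}{115985715} - 30057 = - \frac{3486287982499}{115985715}$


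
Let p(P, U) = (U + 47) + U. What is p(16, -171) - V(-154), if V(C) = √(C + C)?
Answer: -295 - 2*I*√77 ≈ -295.0 - 17.55*I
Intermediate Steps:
p(P, U) = 47 + 2*U (p(P, U) = (47 + U) + U = 47 + 2*U)
V(C) = √2*√C (V(C) = √(2*C) = √2*√C)
p(16, -171) - V(-154) = (47 + 2*(-171)) - √2*√(-154) = (47 - 342) - √2*I*√154 = -295 - 2*I*√77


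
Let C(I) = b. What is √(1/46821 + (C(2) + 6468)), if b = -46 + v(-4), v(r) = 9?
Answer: 2*√3524519274123/46821 ≈ 80.193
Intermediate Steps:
b = -37 (b = -46 + 9 = -37)
C(I) = -37
√(1/46821 + (C(2) + 6468)) = √(1/46821 + (-37 + 6468)) = √(1/46821 + 6431) = √(301105852/46821) = 2*√3524519274123/46821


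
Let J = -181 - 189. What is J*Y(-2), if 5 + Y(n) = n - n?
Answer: 1850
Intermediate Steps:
Y(n) = -5 (Y(n) = -5 + (n - n) = -5 + 0 = -5)
J = -370
J*Y(-2) = -370*(-5) = 1850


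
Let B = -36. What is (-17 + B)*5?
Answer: -265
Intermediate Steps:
(-17 + B)*5 = (-17 - 36)*5 = -53*5 = -265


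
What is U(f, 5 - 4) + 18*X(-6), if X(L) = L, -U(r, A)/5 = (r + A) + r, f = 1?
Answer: -123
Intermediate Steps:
U(r, A) = -10*r - 5*A (U(r, A) = -5*((r + A) + r) = -5*((A + r) + r) = -5*(A + 2*r) = -10*r - 5*A)
U(f, 5 - 4) + 18*X(-6) = (-10*1 - 5*(5 - 4)) + 18*(-6) = (-10 - 5*1) - 108 = (-10 - 5) - 108 = -15 - 108 = -123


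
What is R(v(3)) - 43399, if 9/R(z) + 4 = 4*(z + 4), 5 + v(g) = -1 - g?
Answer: -347195/8 ≈ -43399.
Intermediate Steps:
v(g) = -6 - g (v(g) = -5 + (-1 - g) = -6 - g)
R(z) = 9/(12 + 4*z) (R(z) = 9/(-4 + 4*(z + 4)) = 9/(-4 + 4*(4 + z)) = 9/(-4 + (16 + 4*z)) = 9/(12 + 4*z))
R(v(3)) - 43399 = 9/(4*(3 + (-6 - 1*3))) - 43399 = 9/(4*(3 + (-6 - 3))) - 43399 = 9/(4*(3 - 9)) - 43399 = (9/4)/(-6) - 43399 = (9/4)*(-1/6) - 43399 = -3/8 - 43399 = -347195/8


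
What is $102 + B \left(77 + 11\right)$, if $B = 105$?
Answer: $9342$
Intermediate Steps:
$102 + B \left(77 + 11\right) = 102 + 105 \left(77 + 11\right) = 102 + 105 \cdot 88 = 102 + 9240 = 9342$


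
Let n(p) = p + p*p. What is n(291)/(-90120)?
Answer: -7081/7510 ≈ -0.94288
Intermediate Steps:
n(p) = p + p**2
n(291)/(-90120) = (291*(1 + 291))/(-90120) = (291*292)*(-1/90120) = 84972*(-1/90120) = -7081/7510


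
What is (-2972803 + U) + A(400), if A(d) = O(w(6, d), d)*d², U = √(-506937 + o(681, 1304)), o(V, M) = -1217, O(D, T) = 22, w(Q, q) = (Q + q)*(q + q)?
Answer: 547197 + I*√508154 ≈ 5.472e+5 + 712.85*I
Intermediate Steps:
w(Q, q) = 2*q*(Q + q) (w(Q, q) = (Q + q)*(2*q) = 2*q*(Q + q))
U = I*√508154 (U = √(-506937 - 1217) = √(-508154) = I*√508154 ≈ 712.85*I)
A(d) = 22*d²
(-2972803 + U) + A(400) = (-2972803 + I*√508154) + 22*400² = (-2972803 + I*√508154) + 22*160000 = (-2972803 + I*√508154) + 3520000 = 547197 + I*√508154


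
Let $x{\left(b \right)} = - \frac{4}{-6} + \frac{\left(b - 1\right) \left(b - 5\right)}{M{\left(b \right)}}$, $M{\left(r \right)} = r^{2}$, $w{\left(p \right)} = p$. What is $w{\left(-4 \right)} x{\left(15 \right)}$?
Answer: $- \frac{232}{45} \approx -5.1556$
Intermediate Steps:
$x{\left(b \right)} = \frac{2}{3} + \frac{\left(-1 + b\right) \left(-5 + b\right)}{b^{2}}$ ($x{\left(b \right)} = - \frac{4}{-6} + \frac{\left(b - 1\right) \left(b - 5\right)}{b^{2}} = \left(-4\right) \left(- \frac{1}{6}\right) + \frac{\left(-1 + b\right) \left(-5 + b\right)}{b^{2}} = \frac{2}{3} + \frac{\left(-1 + b\right) \left(-5 + b\right)}{b^{2}}$)
$w{\left(-4 \right)} x{\left(15 \right)} = - 4 \left(\frac{5}{3} - \frac{6}{15} + \frac{5}{225}\right) = - 4 \left(\frac{5}{3} - \frac{2}{5} + 5 \cdot \frac{1}{225}\right) = - 4 \left(\frac{5}{3} - \frac{2}{5} + \frac{1}{45}\right) = \left(-4\right) \frac{58}{45} = - \frac{232}{45}$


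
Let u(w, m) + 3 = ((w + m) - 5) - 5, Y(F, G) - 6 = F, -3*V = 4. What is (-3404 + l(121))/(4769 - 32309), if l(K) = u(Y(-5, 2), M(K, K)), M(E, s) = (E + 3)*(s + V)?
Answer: -8567/20655 ≈ -0.41477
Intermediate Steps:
V = -4/3 (V = -1/3*4 = -4/3 ≈ -1.3333)
Y(F, G) = 6 + F
M(E, s) = (3 + E)*(-4/3 + s) (M(E, s) = (E + 3)*(s - 4/3) = (3 + E)*(-4/3 + s))
u(w, m) = -13 + m + w (u(w, m) = -3 + (((w + m) - 5) - 5) = -3 + (((m + w) - 5) - 5) = -3 + ((-5 + m + w) - 5) = -3 + (-10 + m + w) = -13 + m + w)
l(K) = -16 + K**2 + 5*K/3 (l(K) = -13 + (-4 + 3*K - 4*K/3 + K*K) + (6 - 5) = -13 + (-4 + 3*K - 4*K/3 + K**2) + 1 = -13 + (-4 + K**2 + 5*K/3) + 1 = -16 + K**2 + 5*K/3)
(-3404 + l(121))/(4769 - 32309) = (-3404 + (-16 + 121**2 + (5/3)*121))/(4769 - 32309) = (-3404 + (-16 + 14641 + 605/3))/(-27540) = (-3404 + 44480/3)*(-1/27540) = (34268/3)*(-1/27540) = -8567/20655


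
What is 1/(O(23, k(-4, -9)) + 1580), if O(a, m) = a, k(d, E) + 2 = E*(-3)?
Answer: 1/1603 ≈ 0.00062383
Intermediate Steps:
k(d, E) = -2 - 3*E (k(d, E) = -2 + E*(-3) = -2 - 3*E)
1/(O(23, k(-4, -9)) + 1580) = 1/(23 + 1580) = 1/1603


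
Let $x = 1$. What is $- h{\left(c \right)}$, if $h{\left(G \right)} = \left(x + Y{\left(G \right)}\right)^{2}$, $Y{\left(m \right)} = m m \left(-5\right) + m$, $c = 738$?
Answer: $-7411902795361$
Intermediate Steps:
$Y{\left(m \right)} = m - 5 m^{2}$ ($Y{\left(m \right)} = m \left(- 5 m\right) + m = - 5 m^{2} + m = m - 5 m^{2}$)
$h{\left(G \right)} = \left(1 + G \left(1 - 5 G\right)\right)^{2}$
$- h{\left(c \right)} = - \left(-1 + 738 \left(-1 + 5 \cdot 738\right)\right)^{2} = - \left(-1 + 738 \left(-1 + 3690\right)\right)^{2} = - \left(-1 + 738 \cdot 3689\right)^{2} = - \left(-1 + 2722482\right)^{2} = - 2722481^{2} = \left(-1\right) 7411902795361 = -7411902795361$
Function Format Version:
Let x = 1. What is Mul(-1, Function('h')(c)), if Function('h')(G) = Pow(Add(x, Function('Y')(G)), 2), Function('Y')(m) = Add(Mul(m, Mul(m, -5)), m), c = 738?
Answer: -7411902795361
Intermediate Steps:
Function('Y')(m) = Add(m, Mul(-5, Pow(m, 2))) (Function('Y')(m) = Add(Mul(m, Mul(-5, m)), m) = Add(Mul(-5, Pow(m, 2)), m) = Add(m, Mul(-5, Pow(m, 2))))
Function('h')(G) = Pow(Add(1, Mul(G, Add(1, Mul(-5, G)))), 2)
Mul(-1, Function('h')(c)) = Mul(-1, Pow(Add(-1, Mul(738, Add(-1, Mul(5, 738)))), 2)) = Mul(-1, Pow(Add(-1, Mul(738, Add(-1, 3690))), 2)) = Mul(-1, Pow(Add(-1, Mul(738, 3689)), 2)) = Mul(-1, Pow(Add(-1, 2722482), 2)) = Mul(-1, Pow(2722481, 2)) = Mul(-1, 7411902795361) = -7411902795361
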